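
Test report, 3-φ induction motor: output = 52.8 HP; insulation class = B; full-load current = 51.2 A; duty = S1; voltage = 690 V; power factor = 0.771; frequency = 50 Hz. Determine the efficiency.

83.5 %

P_out = 52.8 × 746 = 39389 W
P_in = √3·V_L·I_L·cosφ = 1.732 × 690 × 51.2 × 0.771 = 47176 W
η = P_out / P_in = 39389 / 47176 = 0.835 = 83.5%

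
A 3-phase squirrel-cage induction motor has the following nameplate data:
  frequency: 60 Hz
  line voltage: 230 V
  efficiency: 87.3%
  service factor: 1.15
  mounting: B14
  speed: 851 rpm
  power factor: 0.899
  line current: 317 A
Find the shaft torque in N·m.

P_in = √3·V·I·cosφ = 1.732 × 230 × 317 × 0.899 = 113526 W
P_out = η·P_in = 0.873 × 113526 = 99108 W
n = 851 rpm
ω = 2π×851/60 = 89.12 rad/s
τ = P_out/ω = 99108/89.12 = 1110 N·m

1110 N·m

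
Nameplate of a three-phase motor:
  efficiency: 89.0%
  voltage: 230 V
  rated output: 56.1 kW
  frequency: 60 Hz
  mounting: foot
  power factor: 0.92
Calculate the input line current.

172 A

P_out = 56.1 kW = 56100 W
P_in = P_out / η = 56100 / 0.890 = 63034 W
I_L = P_in / (√3·V_L·cosφ) = 63034 / (1.732 × 230 × 0.92) = 172 A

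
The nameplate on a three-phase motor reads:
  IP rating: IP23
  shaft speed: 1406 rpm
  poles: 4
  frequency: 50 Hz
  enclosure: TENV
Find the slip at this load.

n_s = 120f/p = 120×50/4 = 1500 rpm
s = (n_s − n)/n_s = (1500 − 1406)/1500 = 0.0627

6.27 %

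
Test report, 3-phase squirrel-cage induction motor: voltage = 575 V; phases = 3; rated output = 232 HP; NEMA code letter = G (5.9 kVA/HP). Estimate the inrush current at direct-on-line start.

S_LR = 5.9 × 232 = 1368.8 kVA
I_LR = S_LR/(√3·V_L) = 1368800/(1.732×575) = 1370 A

1370 A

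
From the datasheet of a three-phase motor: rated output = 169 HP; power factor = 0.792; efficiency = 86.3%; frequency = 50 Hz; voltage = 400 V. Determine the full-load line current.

P_out = 169 × 746 = 126074 W
P_in = P_out / η = 126074 / 0.863 = 146088 W
I_L = P_in / (√3·V_L·cosφ) = 146088 / (1.732 × 400 × 0.792) = 266 A

266 A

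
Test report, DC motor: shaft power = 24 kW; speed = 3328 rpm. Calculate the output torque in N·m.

ω = 2π × 3328/60 = 348.5 rad/s
τ = P/ω = 24000/348.5 = 68.9 N·m

68.9 N·m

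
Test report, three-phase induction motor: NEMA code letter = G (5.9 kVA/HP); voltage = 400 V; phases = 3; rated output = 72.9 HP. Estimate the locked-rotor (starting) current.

621 A

S_LR = 5.9 × 72.9 = 430.11 kVA
I_LR = S_LR/(√3·V_L) = 430110/(1.732×400) = 621 A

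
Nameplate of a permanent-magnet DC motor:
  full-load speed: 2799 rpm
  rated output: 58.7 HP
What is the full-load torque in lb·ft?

P_out = 58.7 × 746 = 43790 W
ω = 2π × 2799/60 = 293.1 rad/s
τ = P_out/ω = 43790/293.1 = 149.4 N·m
In lb·ft: 149.4/1.356 = 110 lb·ft

110 lb·ft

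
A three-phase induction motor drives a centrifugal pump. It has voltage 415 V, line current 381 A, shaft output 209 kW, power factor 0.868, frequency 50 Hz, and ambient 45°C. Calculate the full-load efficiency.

P_out = 209 kW = 209000 W
P_in = √3·V_L·I_L·cosφ = 1.732 × 415 × 381 × 0.868 = 237706 W
η = P_out / P_in = 209000 / 237706 = 0.879 = 87.9%

87.9 %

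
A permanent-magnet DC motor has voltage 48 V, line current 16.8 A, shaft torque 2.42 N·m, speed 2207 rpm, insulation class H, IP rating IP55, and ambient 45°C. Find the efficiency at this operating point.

ω = 2π × 2207/60 = 231.1 rad/s; P_out = τω = 2.42 × 231.1 = 559 W
P_in = V·I = 48 × 16.8 = 806 W
η = P_out / P_in = 559 / 806 = 0.694 = 69.4%

69.4 %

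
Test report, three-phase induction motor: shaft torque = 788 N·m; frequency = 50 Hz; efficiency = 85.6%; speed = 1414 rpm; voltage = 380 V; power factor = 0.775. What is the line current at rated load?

ω = 2π×1414/60 = 148.1 rad/s; P_out = τω = 788 × 148.1 = 116703 W
P_in = P_out / η = 116703 / 0.856 = 136335 W
I_L = P_in / (√3·V_L·cosφ) = 136335 / (1.732 × 380 × 0.775) = 267 A

267 A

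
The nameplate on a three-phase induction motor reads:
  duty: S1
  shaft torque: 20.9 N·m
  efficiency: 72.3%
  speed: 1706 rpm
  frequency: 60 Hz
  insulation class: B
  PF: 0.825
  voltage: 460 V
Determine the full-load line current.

ω = 2π×1706/60 = 178.7 rad/s; P_out = τω = 20.9 × 178.7 = 3735 W
P_in = P_out / η = 3735 / 0.723 = 5166 W
I_L = P_in / (√3·V_L·cosφ) = 5166 / (1.732 × 460 × 0.825) = 7.86 A

7.86 A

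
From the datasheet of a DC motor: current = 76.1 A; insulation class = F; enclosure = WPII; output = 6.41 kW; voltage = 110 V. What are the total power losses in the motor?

P_in = V·I = 110×76.1 = 8371 W
P_out = 6410 W
Losses = P_in − P_out = 8371 − 6410 = 1961 W

1.96 kW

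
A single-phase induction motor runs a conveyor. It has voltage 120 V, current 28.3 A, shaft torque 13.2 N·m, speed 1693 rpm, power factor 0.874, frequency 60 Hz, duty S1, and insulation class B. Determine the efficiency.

78.8 %

ω = 2π × 1693/60 = 177.3 rad/s; P_out = τω = 13.2 × 177.3 = 2340 W
P_in = V·I·cosφ = 120 × 28.3 × 0.874 = 2968 W
η = P_out / P_in = 2340 / 2968 = 0.788 = 78.8%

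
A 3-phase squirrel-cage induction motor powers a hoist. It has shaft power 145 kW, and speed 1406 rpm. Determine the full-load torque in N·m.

ω = 2π × 1406/60 = 147.2 rad/s
τ = P/ω = 145000/147.2 = 985 N·m

985 N·m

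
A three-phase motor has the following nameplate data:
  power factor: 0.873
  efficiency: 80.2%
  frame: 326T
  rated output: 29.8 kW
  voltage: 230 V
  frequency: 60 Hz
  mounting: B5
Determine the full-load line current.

P_out = 29.8 kW = 29800 W
P_in = P_out / η = 29800 / 0.802 = 37157 W
I_L = P_in / (√3·V_L·cosφ) = 37157 / (1.732 × 230 × 0.873) = 107 A

107 A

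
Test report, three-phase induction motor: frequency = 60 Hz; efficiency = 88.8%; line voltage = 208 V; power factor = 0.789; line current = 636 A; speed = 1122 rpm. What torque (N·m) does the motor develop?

1370 N·m

P_in = √3·V·I·cosφ = 1.732 × 208 × 636 × 0.789 = 180778 W
P_out = η·P_in = 0.888 × 180778 = 160531 W
n = 1122 rpm
ω = 2π×1122/60 = 117.5 rad/s
τ = P_out/ω = 160531/117.5 = 1370 N·m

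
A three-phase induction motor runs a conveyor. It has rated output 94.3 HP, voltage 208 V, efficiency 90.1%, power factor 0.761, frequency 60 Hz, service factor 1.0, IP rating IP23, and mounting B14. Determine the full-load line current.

285 A

P_out = 94.3 × 746 = 70348 W
P_in = P_out / η = 70348 / 0.901 = 78078 W
I_L = P_in / (√3·V_L·cosφ) = 78078 / (1.732 × 208 × 0.761) = 285 A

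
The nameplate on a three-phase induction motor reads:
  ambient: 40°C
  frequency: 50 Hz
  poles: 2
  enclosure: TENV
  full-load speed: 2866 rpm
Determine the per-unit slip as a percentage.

4.47 %

n_s = 120f/p = 120×50/2 = 3000 rpm
s = (n_s − n)/n_s = (3000 − 2866)/3000 = 0.0447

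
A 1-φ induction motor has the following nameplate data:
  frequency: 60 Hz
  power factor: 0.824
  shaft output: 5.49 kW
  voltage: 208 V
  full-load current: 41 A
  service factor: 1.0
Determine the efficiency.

P_out = 5.49 kW = 5490 W
P_in = V·I·cosφ = 208 × 41 × 0.824 = 7027 W
η = P_out / P_in = 5490 / 7027 = 0.781 = 78.1%

78.1 %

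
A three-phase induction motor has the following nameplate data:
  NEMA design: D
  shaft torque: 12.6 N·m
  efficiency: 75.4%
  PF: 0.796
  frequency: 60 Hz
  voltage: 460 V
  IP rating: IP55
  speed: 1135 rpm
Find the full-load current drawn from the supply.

3.13 A

ω = 2π×1135/60 = 118.9 rad/s; P_out = τω = 12.6 × 118.9 = 1498 W
P_in = P_out / η = 1498 / 0.754 = 1987 W
I_L = P_in / (√3·V_L·cosφ) = 1987 / (1.732 × 460 × 0.796) = 3.13 A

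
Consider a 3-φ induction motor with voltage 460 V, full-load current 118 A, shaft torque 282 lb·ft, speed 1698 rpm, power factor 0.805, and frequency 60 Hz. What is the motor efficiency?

89.8 %

τ = 282 lb·ft × 1.356 = 382.4 N·m
ω = 2π × 1698/60 = 177.8 rad/s; P_out = τω = 382.4 × 177.8 = 67991 W
P_in = √3·V_L·I_L·cosφ = 1.732 × 460 × 118 × 0.805 = 75680 W
η = P_out / P_in = 67991 / 75680 = 0.898 = 89.8%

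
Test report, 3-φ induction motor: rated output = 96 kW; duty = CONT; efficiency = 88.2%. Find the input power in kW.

P_out = 96000 W
P_in = P_out/η = 96000/0.882 = 108844 W = 109 kW

109 kW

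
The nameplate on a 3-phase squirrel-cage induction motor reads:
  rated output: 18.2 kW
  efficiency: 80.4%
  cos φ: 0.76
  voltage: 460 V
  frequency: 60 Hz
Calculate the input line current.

P_out = 18.2 kW = 18200 W
P_in = P_out / η = 18200 / 0.804 = 22637 W
I_L = P_in / (√3·V_L·cosφ) = 22637 / (1.732 × 460 × 0.76) = 37.4 A

37.4 A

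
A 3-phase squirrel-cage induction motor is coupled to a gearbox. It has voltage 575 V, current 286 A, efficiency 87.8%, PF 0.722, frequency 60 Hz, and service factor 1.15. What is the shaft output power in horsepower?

P_in = √3·V·I·cosφ = 1.732 × 575 × 286 × 0.722 = 205645 W
P_out = η·P_in = 0.878 × 205645 = 180556 W
= 180556/746 = 242 HP

242 HP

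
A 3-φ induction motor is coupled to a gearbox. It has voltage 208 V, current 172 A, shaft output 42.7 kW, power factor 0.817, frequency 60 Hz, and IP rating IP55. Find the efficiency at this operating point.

P_out = 42.7 kW = 42700 W
P_in = √3·V_L·I_L·cosφ = 1.732 × 208 × 172 × 0.817 = 50625 W
η = P_out / P_in = 42700 / 50625 = 0.843 = 84.3%

84.3 %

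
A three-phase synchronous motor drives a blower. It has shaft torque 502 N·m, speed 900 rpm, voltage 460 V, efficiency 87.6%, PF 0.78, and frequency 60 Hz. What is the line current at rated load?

86.9 A

ω = 2π×900/60 = 94.25 rad/s; P_out = τω = 502 × 94.25 = 47314 W
P_in = P_out / η = 47314 / 0.876 = 54011 W
I_L = P_in / (√3·V_L·cosφ) = 54011 / (1.732 × 460 × 0.78) = 86.9 A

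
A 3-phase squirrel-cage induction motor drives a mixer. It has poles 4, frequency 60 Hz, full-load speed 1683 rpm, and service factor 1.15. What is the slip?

n_s = 120f/p = 120×60/4 = 1800 rpm
s = (n_s − n)/n_s = (1800 − 1683)/1800 = 0.0650

6.50 %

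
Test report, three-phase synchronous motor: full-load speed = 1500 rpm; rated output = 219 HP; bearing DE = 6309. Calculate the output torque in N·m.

P_out = 219 × 746 = 163374 W
ω = 2π × 1500/60 = 157.1 rad/s
τ = P_out/ω = 163374/157.1 = 1040 N·m

1040 N·m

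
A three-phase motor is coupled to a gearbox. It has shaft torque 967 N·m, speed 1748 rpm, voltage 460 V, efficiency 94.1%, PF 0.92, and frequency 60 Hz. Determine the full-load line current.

257 A

ω = 2π×1748/60 = 183.1 rad/s; P_out = τω = 967 × 183.1 = 177058 W
P_in = P_out / η = 177058 / 0.941 = 188159 W
I_L = P_in / (√3·V_L·cosφ) = 188159 / (1.732 × 460 × 0.92) = 257 A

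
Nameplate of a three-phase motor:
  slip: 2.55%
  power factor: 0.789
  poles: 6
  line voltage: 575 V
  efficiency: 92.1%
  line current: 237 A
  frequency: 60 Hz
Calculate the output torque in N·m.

1400 N·m

P_in = √3·V·I·cosφ = 1.732 × 575 × 237 × 0.789 = 186226 W
P_out = η·P_in = 0.921 × 186226 = 171514 W
n_s = 120×60/6 = 1200 rpm; n = 1200×(1−0.0255) = 1169 rpm
ω = 2π×1169/60 = 122.4 rad/s
τ = P_out/ω = 171514/122.4 = 1400 N·m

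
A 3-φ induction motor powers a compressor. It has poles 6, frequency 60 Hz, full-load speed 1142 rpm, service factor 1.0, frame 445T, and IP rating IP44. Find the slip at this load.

4.83 %

n_s = 120f/p = 120×60/6 = 1200 rpm
s = (n_s − n)/n_s = (1200 − 1142)/1200 = 0.0483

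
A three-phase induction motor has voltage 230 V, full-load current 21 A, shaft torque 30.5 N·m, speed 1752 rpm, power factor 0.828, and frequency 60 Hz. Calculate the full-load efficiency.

ω = 2π × 1752/60 = 183.5 rad/s; P_out = τω = 30.5 × 183.5 = 5597 W
P_in = √3·V_L·I_L·cosφ = 1.732 × 230 × 21 × 0.828 = 6927 W
η = P_out / P_in = 5597 / 6927 = 0.808 = 80.8%

80.8 %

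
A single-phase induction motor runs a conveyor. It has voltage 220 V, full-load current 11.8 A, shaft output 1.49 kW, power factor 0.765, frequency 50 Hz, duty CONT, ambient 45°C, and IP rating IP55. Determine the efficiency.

75.0 %

P_out = 1.49 kW = 1490 W
P_in = V·I·cosφ = 220 × 11.8 × 0.765 = 1986 W
η = P_out / P_in = 1490 / 1986 = 0.750 = 75.0%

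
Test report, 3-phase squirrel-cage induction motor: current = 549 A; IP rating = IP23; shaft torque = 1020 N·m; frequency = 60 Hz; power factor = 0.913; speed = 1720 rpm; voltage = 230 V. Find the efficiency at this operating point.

ω = 2π × 1720/60 = 180.1 rad/s; P_out = τω = 1020 × 180.1 = 183702 W
P_in = √3·V_L·I_L·cosφ = 1.732 × 230 × 549 × 0.913 = 199673 W
η = P_out / P_in = 183702 / 199673 = 0.920 = 92.0%

92.0 %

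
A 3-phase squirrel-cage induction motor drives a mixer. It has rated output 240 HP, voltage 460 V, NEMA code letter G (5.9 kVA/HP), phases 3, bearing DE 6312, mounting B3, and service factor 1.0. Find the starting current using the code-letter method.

1780 A

S_LR = 5.9 × 240 = 1416 kVA
I_LR = S_LR/(√3·V_L) = 1416000/(1.732×460) = 1780 A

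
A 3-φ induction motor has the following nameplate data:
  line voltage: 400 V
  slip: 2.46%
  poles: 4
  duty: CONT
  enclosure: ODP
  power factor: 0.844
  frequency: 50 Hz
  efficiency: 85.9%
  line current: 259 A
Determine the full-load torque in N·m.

849 N·m

P_in = √3·V·I·cosφ = 1.732 × 400 × 259 × 0.844 = 151443 W
P_out = η·P_in = 0.859 × 151443 = 130090 W
n_s = 120×50/4 = 1500 rpm; n = 1500×(1−0.0246) = 1463 rpm
ω = 2π×1463/60 = 153.2 rad/s
τ = P_out/ω = 130090/153.2 = 849 N·m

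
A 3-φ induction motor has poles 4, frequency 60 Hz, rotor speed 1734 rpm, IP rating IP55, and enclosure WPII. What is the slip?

3.67 %

n_s = 120f/p = 120×60/4 = 1800 rpm
s = (n_s − n)/n_s = (1800 − 1734)/1800 = 0.0367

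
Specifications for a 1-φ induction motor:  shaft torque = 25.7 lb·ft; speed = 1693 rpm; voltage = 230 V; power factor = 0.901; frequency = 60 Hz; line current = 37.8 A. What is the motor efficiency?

τ = 25.7 lb·ft × 1.356 = 34.85 N·m
ω = 2π × 1693/60 = 177.3 rad/s; P_out = τω = 34.85 × 177.3 = 6179 W
P_in = V·I·cosφ = 230 × 37.8 × 0.901 = 7833 W
η = P_out / P_in = 6179 / 7833 = 0.789 = 78.9%

78.9 %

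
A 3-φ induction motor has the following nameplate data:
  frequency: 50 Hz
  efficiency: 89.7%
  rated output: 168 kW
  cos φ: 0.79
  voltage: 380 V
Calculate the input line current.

360 A

P_out = 168 kW = 168000 W
P_in = P_out / η = 168000 / 0.897 = 187291 W
I_L = P_in / (√3·V_L·cosφ) = 187291 / (1.732 × 380 × 0.79) = 360 A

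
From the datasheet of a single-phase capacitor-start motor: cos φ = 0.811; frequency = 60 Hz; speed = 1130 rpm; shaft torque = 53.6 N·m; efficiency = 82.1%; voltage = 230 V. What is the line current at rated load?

ω = 2π×1130/60 = 118.3 rad/s; P_out = τω = 53.6 × 118.3 = 6341 W
P_in = P_out / η = 6341 / 0.821 = 7724 W
I = P_in / (V·cosφ) = 7724 / (230 × 0.811) = 41.4 A

41.4 A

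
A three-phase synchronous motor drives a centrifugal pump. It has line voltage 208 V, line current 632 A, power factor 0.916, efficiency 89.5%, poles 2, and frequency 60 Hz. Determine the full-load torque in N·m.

P_in = √3·V·I·cosφ = 1.732 × 208 × 632 × 0.916 = 208557 W
P_out = η·P_in = 0.895 × 208557 = 186659 W
n = n_s = 120×60/2 = 3600 rpm (synchronous)
ω = 2π×3600/60 = 377 rad/s
τ = P_out/ω = 186659/377 = 495 N·m

495 N·m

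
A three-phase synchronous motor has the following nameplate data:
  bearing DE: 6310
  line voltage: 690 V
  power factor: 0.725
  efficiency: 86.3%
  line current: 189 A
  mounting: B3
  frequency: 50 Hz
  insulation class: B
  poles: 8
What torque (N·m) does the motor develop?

P_in = √3·V·I·cosφ = 1.732 × 690 × 189 × 0.725 = 163756 W
P_out = η·P_in = 0.863 × 163756 = 141321 W
n = n_s = 120×50/8 = 750 rpm (synchronous)
ω = 2π×750/60 = 78.54 rad/s
τ = P_out/ω = 141321/78.54 = 1800 N·m

1800 N·m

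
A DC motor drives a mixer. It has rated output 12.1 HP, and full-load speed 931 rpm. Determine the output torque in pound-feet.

68.3 lb·ft

P_out = 12.1 × 746 = 9027 W
ω = 2π × 931/60 = 97.49 rad/s
τ = P_out/ω = 9027/97.49 = 92.59 N·m
In lb·ft: 92.59/1.356 = 68.3 lb·ft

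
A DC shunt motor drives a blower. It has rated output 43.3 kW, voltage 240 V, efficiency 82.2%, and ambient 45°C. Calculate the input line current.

P_out = 43.3 kW = 43300 W
P_in = P_out / η = 43300 / 0.822 = 52676 W
I = P_in / V = 52676 / 240 = 219 A

219 A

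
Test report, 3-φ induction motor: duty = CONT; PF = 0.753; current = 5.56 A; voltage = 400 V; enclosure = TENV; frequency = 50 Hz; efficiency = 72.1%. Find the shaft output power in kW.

P_in = √3·V·I·cosφ = 1.732 × 400 × 5.56 × 0.753 = 2901 W
P_out = η·P_in = 0.721 × 2901 = 2092 W

2.09 kW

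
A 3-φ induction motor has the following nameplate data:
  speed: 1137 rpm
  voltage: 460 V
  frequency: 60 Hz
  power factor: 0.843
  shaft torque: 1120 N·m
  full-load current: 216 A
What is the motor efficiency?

ω = 2π × 1137/60 = 119.1 rad/s; P_out = τω = 1120 × 119.1 = 133392 W
P_in = √3·V_L·I_L·cosφ = 1.732 × 460 × 216 × 0.843 = 145073 W
η = P_out / P_in = 133392 / 145073 = 0.919 = 91.9%

91.9 %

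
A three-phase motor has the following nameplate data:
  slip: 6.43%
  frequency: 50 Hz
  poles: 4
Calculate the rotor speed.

n_s = 120f/p = 120×50/4 = 1500 rpm
n = n_s(1 − s) = 1500 × (1 − 0.0643) = 1404 rpm

1404 rpm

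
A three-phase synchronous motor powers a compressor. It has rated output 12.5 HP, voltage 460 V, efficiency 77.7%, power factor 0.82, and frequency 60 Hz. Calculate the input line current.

P_out = 12.5 × 746 = 9325 W
P_in = P_out / η = 9325 / 0.777 = 12001 W
I_L = P_in / (√3·V_L·cosφ) = 12001 / (1.732 × 460 × 0.82) = 18.4 A

18.4 A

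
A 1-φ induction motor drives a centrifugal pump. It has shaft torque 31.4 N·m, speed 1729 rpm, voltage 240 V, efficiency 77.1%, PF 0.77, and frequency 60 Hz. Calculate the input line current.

39.9 A

ω = 2π×1729/60 = 181.1 rad/s; P_out = τω = 31.4 × 181.1 = 5687 W
P_in = P_out / η = 5687 / 0.771 = 7376 W
I = P_in / (V·cosφ) = 7376 / (240 × 0.77) = 39.9 A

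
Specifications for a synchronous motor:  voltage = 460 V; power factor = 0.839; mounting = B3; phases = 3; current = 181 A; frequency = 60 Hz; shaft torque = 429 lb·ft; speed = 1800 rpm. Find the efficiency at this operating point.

90.6 %

τ = 429 lb·ft × 1.356 = 581.7 N·m
ω = 2π × 1800/60 = 188.5 rad/s; P_out = τω = 581.7 × 188.5 = 109650 W
P_in = √3·V_L·I_L·cosφ = 1.732 × 460 × 181 × 0.839 = 120989 W
η = P_out / P_in = 109650 / 120989 = 0.906 = 90.6%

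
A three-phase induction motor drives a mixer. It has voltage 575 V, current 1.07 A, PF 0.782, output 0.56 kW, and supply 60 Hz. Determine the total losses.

P_in = √3·V·I·cosφ = 1.732×575×1.07×0.782 = 833 W
P_out = 560 W
Losses = P_in − P_out = 833 − 560 = 273 W

273 W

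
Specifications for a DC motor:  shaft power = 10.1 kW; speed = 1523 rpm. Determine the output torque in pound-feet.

ω = 2π × 1523/60 = 159.5 rad/s
τ = P/ω = 10100/159.5 = 63.32 N·m
In lb·ft: 63.32/1.356 = 46.7 lb·ft

46.7 lb·ft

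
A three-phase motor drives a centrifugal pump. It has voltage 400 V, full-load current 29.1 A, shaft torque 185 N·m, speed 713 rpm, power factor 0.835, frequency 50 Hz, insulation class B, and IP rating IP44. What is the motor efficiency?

ω = 2π × 713/60 = 74.67 rad/s; P_out = τω = 185 × 74.67 = 13814 W
P_in = √3·V_L·I_L·cosφ = 1.732 × 400 × 29.1 × 0.835 = 16834 W
η = P_out / P_in = 13814 / 16834 = 0.821 = 82.1%

82.1 %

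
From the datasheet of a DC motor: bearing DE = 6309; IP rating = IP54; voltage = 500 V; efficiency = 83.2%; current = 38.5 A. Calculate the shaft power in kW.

16 kW

P_in = V·I = 500 × 38.5 = 19250 W
P_out = η·P_in = 0.832 × 19250 = 16016 W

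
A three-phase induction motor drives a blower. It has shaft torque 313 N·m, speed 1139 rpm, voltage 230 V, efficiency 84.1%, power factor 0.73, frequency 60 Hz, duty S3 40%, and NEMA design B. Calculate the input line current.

153 A

ω = 2π×1139/60 = 119.3 rad/s; P_out = τω = 313 × 119.3 = 37341 W
P_in = P_out / η = 37341 / 0.841 = 44401 W
I_L = P_in / (√3·V_L·cosφ) = 44401 / (1.732 × 230 × 0.73) = 153 A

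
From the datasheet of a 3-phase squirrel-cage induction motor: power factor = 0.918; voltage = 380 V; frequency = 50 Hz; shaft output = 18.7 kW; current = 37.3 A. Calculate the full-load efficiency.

83.0 %

P_out = 18.7 kW = 18700 W
P_in = √3·V_L·I_L·cosφ = 1.732 × 380 × 37.3 × 0.918 = 22536 W
η = P_out / P_in = 18700 / 22536 = 0.830 = 83.0%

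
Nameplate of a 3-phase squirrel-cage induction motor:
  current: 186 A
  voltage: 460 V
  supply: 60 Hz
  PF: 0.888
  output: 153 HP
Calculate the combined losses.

P_in = √3·V·I·cosφ = 1.732×460×186×0.888 = 131593 W
P_out = 153×746 = 114138 W
Losses = P_in − P_out = 131593 − 114138 = 17455 W

17500 W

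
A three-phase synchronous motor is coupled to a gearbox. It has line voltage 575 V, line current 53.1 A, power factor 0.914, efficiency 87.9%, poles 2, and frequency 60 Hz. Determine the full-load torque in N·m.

113 N·m

P_in = √3·V·I·cosφ = 1.732 × 575 × 53.1 × 0.914 = 48334 W
P_out = η·P_in = 0.879 × 48334 = 42486 W
n = n_s = 120×60/2 = 3600 rpm (synchronous)
ω = 2π×3600/60 = 377 rad/s
τ = P_out/ω = 42486/377 = 113 N·m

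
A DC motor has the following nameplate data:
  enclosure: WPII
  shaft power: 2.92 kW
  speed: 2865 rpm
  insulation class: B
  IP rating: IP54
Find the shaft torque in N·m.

ω = 2π × 2865/60 = 300 rad/s
τ = P/ω = 2920/300 = 9.73 N·m

9.73 N·m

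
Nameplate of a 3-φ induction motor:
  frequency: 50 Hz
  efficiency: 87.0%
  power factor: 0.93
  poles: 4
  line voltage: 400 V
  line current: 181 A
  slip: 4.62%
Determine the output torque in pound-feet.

499 lb·ft

P_in = √3·V·I·cosφ = 1.732 × 400 × 181 × 0.93 = 116619 W
P_out = η·P_in = 0.87 × 116619 = 101459 W
n_s = 120×50/4 = 1500 rpm; n = 1500×(1−0.0462) = 1431 rpm
ω = 2π×1431/60 = 149.9 rad/s
τ = P_out/ω = 101459/149.9 = 676.8 N·m
In lb·ft: 676.8/1.356 = 499 lb·ft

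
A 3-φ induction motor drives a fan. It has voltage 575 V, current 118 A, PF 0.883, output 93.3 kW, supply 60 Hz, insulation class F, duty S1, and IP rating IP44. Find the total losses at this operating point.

10500 W

P_in = √3·V·I·cosφ = 1.732×575×118×0.883 = 103767 W
P_out = 93300 W
Losses = P_in − P_out = 103767 − 93300 = 10467 W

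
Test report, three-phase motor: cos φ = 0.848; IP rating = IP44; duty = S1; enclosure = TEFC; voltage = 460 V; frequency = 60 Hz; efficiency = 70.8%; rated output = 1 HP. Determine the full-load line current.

P_out = 1 × 746 = 746 W
P_in = P_out / η = 746 / 0.708 = 1054 W
I_L = P_in / (√3·V_L·cosφ) = 1054 / (1.732 × 460 × 0.848) = 1.56 A

1.56 A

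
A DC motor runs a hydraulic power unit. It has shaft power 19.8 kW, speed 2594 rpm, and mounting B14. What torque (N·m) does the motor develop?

72.9 N·m

ω = 2π × 2594/60 = 271.6 rad/s
τ = P/ω = 19800/271.6 = 72.9 N·m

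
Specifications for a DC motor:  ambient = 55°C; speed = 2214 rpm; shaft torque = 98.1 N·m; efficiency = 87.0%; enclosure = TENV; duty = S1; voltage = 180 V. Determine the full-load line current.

145 A

ω = 2π×2214/60 = 231.8 rad/s; P_out = τω = 98.1 × 231.8 = 22740 W
P_in = P_out / η = 22740 / 0.870 = 26138 W
I = P_in / V = 26138 / 180 = 145 A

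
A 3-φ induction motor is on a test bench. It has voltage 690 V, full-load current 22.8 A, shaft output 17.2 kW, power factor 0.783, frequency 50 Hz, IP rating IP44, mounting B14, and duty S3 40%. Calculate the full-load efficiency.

80.6 %

P_out = 17.2 kW = 17200 W
P_in = √3·V_L·I_L·cosφ = 1.732 × 690 × 22.8 × 0.783 = 21335 W
η = P_out / P_in = 17200 / 21335 = 0.806 = 80.6%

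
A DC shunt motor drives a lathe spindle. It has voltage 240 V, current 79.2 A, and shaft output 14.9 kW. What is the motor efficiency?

P_out = 14.9 kW = 14900 W
P_in = V·I = 240 × 79.2 = 19008 W
η = P_out / P_in = 14900 / 19008 = 0.784 = 78.4%

78.4 %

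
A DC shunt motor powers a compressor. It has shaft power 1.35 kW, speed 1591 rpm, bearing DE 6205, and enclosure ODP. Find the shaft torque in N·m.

8.1 N·m

ω = 2π × 1591/60 = 166.6 rad/s
τ = P/ω = 1350/166.6 = 8.1 N·m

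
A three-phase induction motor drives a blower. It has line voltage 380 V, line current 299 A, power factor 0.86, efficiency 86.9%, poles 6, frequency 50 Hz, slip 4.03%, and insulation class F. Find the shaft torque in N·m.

1460 N·m

P_in = √3·V·I·cosφ = 1.732 × 380 × 299 × 0.86 = 169239 W
P_out = η·P_in = 0.869 × 169239 = 147069 W
n_s = 120×50/6 = 1000 rpm; n = 1000×(1−0.0403) = 960 rpm
ω = 2π×960/60 = 100.5 rad/s
τ = P_out/ω = 147069/100.5 = 1460 N·m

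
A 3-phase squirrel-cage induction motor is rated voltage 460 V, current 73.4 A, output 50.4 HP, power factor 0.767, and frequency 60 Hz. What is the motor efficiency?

83.8 %

P_out = 50.4 × 746 = 37598 W
P_in = √3·V_L·I_L·cosφ = 1.732 × 460 × 73.4 × 0.767 = 44854 W
η = P_out / P_in = 37598 / 44854 = 0.838 = 83.8%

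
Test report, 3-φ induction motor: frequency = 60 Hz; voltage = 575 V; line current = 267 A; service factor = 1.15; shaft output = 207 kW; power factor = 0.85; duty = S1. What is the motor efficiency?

91.6 %

P_out = 207 kW = 207000 W
P_in = √3·V_L·I_L·cosφ = 1.732 × 575 × 267 × 0.85 = 226020 W
η = P_out / P_in = 207000 / 226020 = 0.916 = 91.6%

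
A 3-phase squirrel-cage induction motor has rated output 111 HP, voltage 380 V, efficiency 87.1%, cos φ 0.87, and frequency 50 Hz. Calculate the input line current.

P_out = 111 × 746 = 82806 W
P_in = P_out / η = 82806 / 0.871 = 95070 W
I_L = P_in / (√3·V_L·cosφ) = 95070 / (1.732 × 380 × 0.87) = 166 A

166 A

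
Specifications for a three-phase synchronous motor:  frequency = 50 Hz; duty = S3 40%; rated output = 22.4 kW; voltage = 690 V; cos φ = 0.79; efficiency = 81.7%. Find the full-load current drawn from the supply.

29 A

P_out = 22.4 kW = 22400 W
P_in = P_out / η = 22400 / 0.817 = 27417 W
I_L = P_in / (√3·V_L·cosφ) = 27417 / (1.732 × 690 × 0.79) = 29 A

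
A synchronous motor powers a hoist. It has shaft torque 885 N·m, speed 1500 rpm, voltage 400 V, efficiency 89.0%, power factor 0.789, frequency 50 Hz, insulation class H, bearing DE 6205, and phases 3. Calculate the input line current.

286 A

ω = 2π×1500/60 = 157.1 rad/s; P_out = τω = 885 × 157.1 = 139034 W
P_in = P_out / η = 139034 / 0.890 = 156218 W
I_L = P_in / (√3·V_L·cosφ) = 156218 / (1.732 × 400 × 0.789) = 286 A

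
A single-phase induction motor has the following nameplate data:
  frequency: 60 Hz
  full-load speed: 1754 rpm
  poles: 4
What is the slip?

2.56 %

n_s = 120f/p = 120×60/4 = 1800 rpm
s = (n_s − n)/n_s = (1800 − 1754)/1800 = 0.0256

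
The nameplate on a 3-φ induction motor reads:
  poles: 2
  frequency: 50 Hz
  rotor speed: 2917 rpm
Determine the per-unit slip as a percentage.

2.77 %

n_s = 120f/p = 120×50/2 = 3000 rpm
s = (n_s − n)/n_s = (3000 − 2917)/3000 = 0.0277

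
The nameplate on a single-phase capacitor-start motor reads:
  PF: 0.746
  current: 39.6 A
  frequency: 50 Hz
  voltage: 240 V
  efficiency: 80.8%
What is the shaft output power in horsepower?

7.68 HP

P_in = V·I·cosφ = 240 × 39.6 × 0.746 = 7090 W
P_out = η·P_in = 0.808 × 7090 = 5729 W
= 5729/746 = 7.68 HP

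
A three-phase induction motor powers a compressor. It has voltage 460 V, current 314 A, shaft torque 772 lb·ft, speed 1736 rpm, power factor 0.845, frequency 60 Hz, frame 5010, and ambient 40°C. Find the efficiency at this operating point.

τ = 772 lb·ft × 1.356 = 1047 N·m
ω = 2π × 1736/60 = 181.8 rad/s; P_out = τω = 1047 × 181.8 = 190345 W
P_in = √3·V_L·I_L·cosφ = 1.732 × 460 × 314 × 0.845 = 211394 W
η = P_out / P_in = 190345 / 211394 = 0.900 = 90.0%

90.0 %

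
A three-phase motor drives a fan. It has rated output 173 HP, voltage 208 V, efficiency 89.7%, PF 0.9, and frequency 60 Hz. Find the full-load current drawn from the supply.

444 A

P_out = 173 × 746 = 129058 W
P_in = P_out / η = 129058 / 0.897 = 143877 W
I_L = P_in / (√3·V_L·cosφ) = 143877 / (1.732 × 208 × 0.9) = 444 A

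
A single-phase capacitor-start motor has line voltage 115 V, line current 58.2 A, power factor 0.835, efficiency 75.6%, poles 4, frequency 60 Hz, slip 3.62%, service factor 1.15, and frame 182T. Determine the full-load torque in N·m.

23.3 N·m

P_in = V·I·cosφ = 115 × 58.2 × 0.835 = 5589 W
P_out = η·P_in = 0.756 × 5589 = 4225 W
n_s = 120×60/4 = 1800 rpm; n = 1800×(1−0.0362) = 1735 rpm
ω = 2π×1735/60 = 181.7 rad/s
τ = P_out/ω = 4225/181.7 = 23.3 N·m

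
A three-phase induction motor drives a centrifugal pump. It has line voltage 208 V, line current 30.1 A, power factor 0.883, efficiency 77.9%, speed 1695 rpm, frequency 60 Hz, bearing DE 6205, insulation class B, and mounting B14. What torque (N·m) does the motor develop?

42 N·m

P_in = √3·V·I·cosφ = 1.732 × 208 × 30.1 × 0.883 = 9575 W
P_out = η·P_in = 0.779 × 9575 = 7459 W
n = 1695 rpm
ω = 2π×1695/60 = 177.5 rad/s
τ = P_out/ω = 7459/177.5 = 42 N·m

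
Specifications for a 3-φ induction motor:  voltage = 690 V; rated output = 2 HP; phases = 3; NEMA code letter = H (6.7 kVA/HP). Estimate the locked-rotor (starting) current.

S_LR = 6.7 × 2 = 13.4 kVA
I_LR = S_LR/(√3·V_L) = 13400/(1.732×690) = 11.2 A

11.2 A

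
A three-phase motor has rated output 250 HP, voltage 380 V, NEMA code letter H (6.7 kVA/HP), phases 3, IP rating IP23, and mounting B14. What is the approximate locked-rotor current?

2540 A

S_LR = 6.7 × 250 = 1675 kVA
I_LR = S_LR/(√3·V_L) = 1675000/(1.732×380) = 2540 A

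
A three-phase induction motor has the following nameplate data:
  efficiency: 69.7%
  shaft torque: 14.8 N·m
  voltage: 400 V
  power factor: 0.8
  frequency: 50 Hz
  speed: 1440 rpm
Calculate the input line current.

ω = 2π×1440/60 = 150.8 rad/s; P_out = τω = 14.8 × 150.8 = 2232 W
P_in = P_out / η = 2232 / 0.697 = 3202 W
I_L = P_in / (√3·V_L·cosφ) = 3202 / (1.732 × 400 × 0.8) = 5.78 A

5.78 A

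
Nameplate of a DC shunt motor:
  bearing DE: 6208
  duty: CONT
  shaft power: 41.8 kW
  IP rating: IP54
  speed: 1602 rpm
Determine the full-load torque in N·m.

ω = 2π × 1602/60 = 167.8 rad/s
τ = P/ω = 41800/167.8 = 249 N·m

249 N·m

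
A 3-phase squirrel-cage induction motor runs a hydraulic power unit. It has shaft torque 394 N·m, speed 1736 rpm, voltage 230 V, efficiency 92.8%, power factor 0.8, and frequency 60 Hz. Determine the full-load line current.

ω = 2π×1736/60 = 181.8 rad/s; P_out = τω = 394 × 181.8 = 71629 W
P_in = P_out / η = 71629 / 0.928 = 77186 W
I_L = P_in / (√3·V_L·cosφ) = 77186 / (1.732 × 230 × 0.8) = 242 A

242 A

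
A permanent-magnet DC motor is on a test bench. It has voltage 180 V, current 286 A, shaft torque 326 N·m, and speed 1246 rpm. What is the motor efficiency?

ω = 2π × 1246/60 = 130.5 rad/s; P_out = τω = 326 × 130.5 = 42543 W
P_in = V·I = 180 × 286 = 51480 W
η = P_out / P_in = 42543 / 51480 = 0.826 = 82.6%

82.6 %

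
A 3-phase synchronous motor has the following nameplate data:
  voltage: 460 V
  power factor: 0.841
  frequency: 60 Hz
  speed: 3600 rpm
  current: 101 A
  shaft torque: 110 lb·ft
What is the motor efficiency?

τ = 110 lb·ft × 1.356 = 149.2 N·m
ω = 2π × 3600/60 = 377 rad/s; P_out = τω = 149.2 × 377 = 56248 W
P_in = √3·V_L·I_L·cosφ = 1.732 × 460 × 101 × 0.841 = 67674 W
η = P_out / P_in = 56248 / 67674 = 0.831 = 83.1%

83.1 %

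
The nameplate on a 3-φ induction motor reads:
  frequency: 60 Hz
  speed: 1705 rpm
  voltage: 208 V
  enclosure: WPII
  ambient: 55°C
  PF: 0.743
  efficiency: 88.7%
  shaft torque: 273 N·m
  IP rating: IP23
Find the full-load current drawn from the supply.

ω = 2π×1705/60 = 178.5 rad/s; P_out = τω = 273 × 178.5 = 48731 W
P_in = P_out / η = 48731 / 0.887 = 54939 W
I_L = P_in / (√3·V_L·cosφ) = 54939 / (1.732 × 208 × 0.743) = 205 A

205 A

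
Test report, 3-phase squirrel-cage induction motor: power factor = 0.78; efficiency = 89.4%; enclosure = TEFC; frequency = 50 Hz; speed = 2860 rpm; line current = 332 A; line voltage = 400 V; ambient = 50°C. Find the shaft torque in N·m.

P_in = √3·V·I·cosφ = 1.732 × 400 × 332 × 0.78 = 179407 W
P_out = η·P_in = 0.894 × 179407 = 160390 W
n = 2860 rpm
ω = 2π×2860/60 = 299.5 rad/s
τ = P_out/ω = 160390/299.5 = 536 N·m

536 N·m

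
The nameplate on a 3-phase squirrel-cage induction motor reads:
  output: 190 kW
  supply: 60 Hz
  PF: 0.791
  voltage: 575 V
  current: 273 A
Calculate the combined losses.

25.1 kW

P_in = √3·V·I·cosφ = 1.732×575×273×0.791 = 215058 W
P_out = 190000 W
Losses = P_in − P_out = 215058 − 190000 = 25058 W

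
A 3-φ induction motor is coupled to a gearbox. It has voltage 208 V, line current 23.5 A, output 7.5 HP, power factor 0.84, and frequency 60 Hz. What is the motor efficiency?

78.7 %

P_out = 7.5 × 746 = 5595 W
P_in = √3·V_L·I_L·cosφ = 1.732 × 208 × 23.5 × 0.84 = 7111 W
η = P_out / P_in = 5595 / 7111 = 0.787 = 78.7%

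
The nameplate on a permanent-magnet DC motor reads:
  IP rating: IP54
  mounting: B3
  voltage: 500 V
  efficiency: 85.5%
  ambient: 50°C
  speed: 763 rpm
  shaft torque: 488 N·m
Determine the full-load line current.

91.2 A

ω = 2π×763/60 = 79.9 rad/s; P_out = τω = 488 × 79.9 = 38991 W
P_in = P_out / η = 38991 / 0.855 = 45604 W
I = P_in / V = 45604 / 500 = 91.2 A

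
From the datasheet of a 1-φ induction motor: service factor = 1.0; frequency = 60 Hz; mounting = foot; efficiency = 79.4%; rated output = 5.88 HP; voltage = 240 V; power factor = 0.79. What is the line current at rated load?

29.1 A

P_out = 5.88 × 746 = 4386 W
P_in = P_out / η = 4386 / 0.794 = 5524 W
I = P_in / (V·cosφ) = 5524 / (240 × 0.79) = 29.1 A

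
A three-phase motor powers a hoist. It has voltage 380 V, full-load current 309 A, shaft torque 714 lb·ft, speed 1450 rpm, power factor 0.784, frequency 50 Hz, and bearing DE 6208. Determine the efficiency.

τ = 714 lb·ft × 1.356 = 968.2 N·m
ω = 2π × 1450/60 = 151.8 rad/s; P_out = τω = 968.2 × 151.8 = 146973 W
P_in = √3·V_L·I_L·cosφ = 1.732 × 380 × 309 × 0.784 = 159443 W
η = P_out / P_in = 146973 / 159443 = 0.922 = 92.2%

92.2 %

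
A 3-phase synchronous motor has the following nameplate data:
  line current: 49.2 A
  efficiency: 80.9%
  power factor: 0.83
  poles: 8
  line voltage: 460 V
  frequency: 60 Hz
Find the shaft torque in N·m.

279 N·m

P_in = √3·V·I·cosφ = 1.732 × 460 × 49.2 × 0.83 = 32535 W
P_out = η·P_in = 0.809 × 32535 = 26321 W
n = n_s = 120×60/8 = 900 rpm (synchronous)
ω = 2π×900/60 = 94.25 rad/s
τ = P_out/ω = 26321/94.25 = 279 N·m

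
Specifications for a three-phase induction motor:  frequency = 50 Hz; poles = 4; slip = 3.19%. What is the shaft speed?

n_s = 120f/p = 120×50/4 = 1500 rpm
n = n_s(1 − s) = 1500 × (1 − 0.0319) = 1452 rpm

1452 rpm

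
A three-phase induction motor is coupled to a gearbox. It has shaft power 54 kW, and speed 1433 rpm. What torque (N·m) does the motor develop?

360 N·m

ω = 2π × 1433/60 = 150.1 rad/s
τ = P/ω = 54000/150.1 = 360 N·m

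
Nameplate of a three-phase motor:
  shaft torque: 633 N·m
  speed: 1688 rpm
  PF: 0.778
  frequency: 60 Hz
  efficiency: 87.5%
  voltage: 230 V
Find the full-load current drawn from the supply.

ω = 2π×1688/60 = 176.8 rad/s; P_out = τω = 633 × 176.8 = 111914 W
P_in = P_out / η = 111914 / 0.875 = 127902 W
I_L = P_in / (√3·V_L·cosφ) = 127902 / (1.732 × 230 × 0.778) = 413 A

413 A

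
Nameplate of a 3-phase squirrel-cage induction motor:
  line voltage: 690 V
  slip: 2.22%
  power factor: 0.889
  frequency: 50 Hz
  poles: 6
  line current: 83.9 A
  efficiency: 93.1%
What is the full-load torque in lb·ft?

P_in = √3·V·I·cosφ = 1.732 × 690 × 83.9 × 0.889 = 89138 W
P_out = η·P_in = 0.931 × 89138 = 82987 W
n_s = 120×50/6 = 1000 rpm; n = 1000×(1−0.0222) = 978 rpm
ω = 2π×978/60 = 102.4 rad/s
τ = P_out/ω = 82987/102.4 = 810.4 N·m
In lb·ft: 810.4/1.356 = 598 lb·ft

598 lb·ft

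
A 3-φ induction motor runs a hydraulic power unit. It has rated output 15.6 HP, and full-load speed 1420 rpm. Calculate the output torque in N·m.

78.3 N·m

P_out = 15.6 × 746 = 11638 W
ω = 2π × 1420/60 = 148.7 rad/s
τ = P_out/ω = 11638/148.7 = 78.3 N·m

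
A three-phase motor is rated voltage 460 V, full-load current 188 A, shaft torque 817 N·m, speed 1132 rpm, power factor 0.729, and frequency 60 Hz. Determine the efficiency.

88.7 %

ω = 2π × 1132/60 = 118.5 rad/s; P_out = τω = 817 × 118.5 = 96815 W
P_in = √3·V_L·I_L·cosφ = 1.732 × 460 × 188 × 0.729 = 109192 W
η = P_out / P_in = 96815 / 109192 = 0.887 = 88.7%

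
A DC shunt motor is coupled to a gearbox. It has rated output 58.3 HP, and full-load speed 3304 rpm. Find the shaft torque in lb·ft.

92.7 lb·ft

P_out = 58.3 × 746 = 43492 W
ω = 2π × 3304/60 = 346 rad/s
τ = P_out/ω = 43492/346 = 125.7 N·m
In lb·ft: 125.7/1.356 = 92.7 lb·ft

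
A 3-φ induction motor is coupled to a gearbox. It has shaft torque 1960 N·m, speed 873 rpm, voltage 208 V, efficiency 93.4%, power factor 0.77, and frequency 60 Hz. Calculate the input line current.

ω = 2π×873/60 = 91.42 rad/s; P_out = τω = 1960 × 91.42 = 179183 W
P_in = P_out / η = 179183 / 0.934 = 191845 W
I_L = P_in / (√3·V_L·cosφ) = 191845 / (1.732 × 208 × 0.77) = 692 A

692 A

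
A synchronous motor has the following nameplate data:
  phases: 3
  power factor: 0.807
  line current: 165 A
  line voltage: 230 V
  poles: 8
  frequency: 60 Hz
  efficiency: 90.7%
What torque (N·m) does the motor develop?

P_in = √3·V·I·cosφ = 1.732 × 230 × 165 × 0.807 = 53044 W
P_out = η·P_in = 0.907 × 53044 = 48111 W
n = n_s = 120×60/8 = 900 rpm (synchronous)
ω = 2π×900/60 = 94.25 rad/s
τ = P_out/ω = 48111/94.25 = 510 N·m

510 N·m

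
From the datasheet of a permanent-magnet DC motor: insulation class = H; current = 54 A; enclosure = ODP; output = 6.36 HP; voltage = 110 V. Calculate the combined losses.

P_in = V·I = 110×54 = 5940 W
P_out = 6.36×746 = 4745 W
Losses = P_in − P_out = 5940 − 4745 = 1195 W

1.2 kW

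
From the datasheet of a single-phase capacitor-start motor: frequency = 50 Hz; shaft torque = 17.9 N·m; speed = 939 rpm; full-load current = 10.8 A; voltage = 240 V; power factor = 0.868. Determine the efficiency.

ω = 2π × 939/60 = 98.33 rad/s; P_out = τω = 17.9 × 98.33 = 1760 W
P_in = V·I·cosφ = 240 × 10.8 × 0.868 = 2250 W
η = P_out / P_in = 1760 / 2250 = 0.782 = 78.2%

78.2 %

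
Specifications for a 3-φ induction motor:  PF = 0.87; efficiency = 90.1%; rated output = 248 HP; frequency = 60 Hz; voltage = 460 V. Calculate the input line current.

P_out = 248 × 746 = 185008 W
P_in = P_out / η = 185008 / 0.901 = 205336 W
I_L = P_in / (√3·V_L·cosφ) = 205336 / (1.732 × 460 × 0.87) = 296 A

296 A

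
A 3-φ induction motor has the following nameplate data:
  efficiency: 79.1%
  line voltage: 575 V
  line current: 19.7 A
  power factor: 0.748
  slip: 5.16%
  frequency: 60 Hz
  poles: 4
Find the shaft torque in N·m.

P_in = √3·V·I·cosφ = 1.732 × 575 × 19.7 × 0.748 = 14675 W
P_out = η·P_in = 0.791 × 14675 = 11608 W
n_s = 120×60/4 = 1800 rpm; n = 1800×(1−0.0516) = 1707 rpm
ω = 2π×1707/60 = 178.8 rad/s
τ = P_out/ω = 11608/178.8 = 64.9 N·m

64.9 N·m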